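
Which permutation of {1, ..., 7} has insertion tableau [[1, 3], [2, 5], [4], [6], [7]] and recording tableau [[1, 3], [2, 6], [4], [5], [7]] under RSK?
7 4 6 5 2 3 1

Reverse the RSK construction: for i from n down to 1, find the cell of Q containing i, remove the entry at that cell from P, and reverse-bump it up through P; the value ejected from row 1 is w(i).

Step i=7: Q has 7 at row 5, column 1; remove 7 from row 5 of P and reverse-bump: 7 enters row 4 and ejects 6; 6 enters row 3 and ejects 4; 4 enters row 2 and ejects 2; 2 enters row 1 and ejects 1. So w(7) = 1. P is now [[2, 3], [4, 5], [6], [7]].
Step i=6: Q has 6 at row 2, column 2; remove 5 from row 2 of P and reverse-bump: 5 enters row 1 and ejects 3. So w(6) = 3. P is now [[2, 5], [4], [6], [7]].
Step i=5: Q has 5 at row 4, column 1; remove 7 from row 4 of P and reverse-bump: 7 enters row 3 and ejects 6; 6 enters row 2 and ejects 4; 4 enters row 1 and ejects 2. So w(5) = 2. P is now [[4, 5], [6], [7]].
Step i=4: Q has 4 at row 3, column 1; remove 7 from row 3 of P and reverse-bump: 7 enters row 2 and ejects 6; 6 enters row 1 and ejects 5. So w(4) = 5. P is now [[4, 6], [7]].
Step i=3: Q has 3 at row 1, column 2; remove that cell from P, ejecting 6. So w(3) = 6. P is now [[4], [7]].
Step i=2: Q has 2 at row 2, column 1; remove 7 from row 2 of P and reverse-bump: 7 enters row 1 and ejects 4. So w(2) = 4. P is now [[7]].
Step i=1: Q has 1 at row 1, column 1; remove that cell from P, ejecting 7. So w(1) = 7. P is now [].

So w = 7 4 6 5 2 3 1.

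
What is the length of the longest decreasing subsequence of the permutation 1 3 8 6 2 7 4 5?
3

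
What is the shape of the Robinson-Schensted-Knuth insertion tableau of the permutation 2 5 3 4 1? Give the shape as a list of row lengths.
Row-insert each entry into an empty tableau.

After inserting 2: P = [[2]].
After inserting 5: P = [[2, 5]].
After inserting 3: P = [[2, 3], [5]].
After inserting 4: P = [[2, 3, 4], [5]].
After inserting 1: P = [[1, 3, 4], [2], [5]].

The final insertion tableau P = [[1, 3, 4], [2], [5]] has shape [3, 1, 1].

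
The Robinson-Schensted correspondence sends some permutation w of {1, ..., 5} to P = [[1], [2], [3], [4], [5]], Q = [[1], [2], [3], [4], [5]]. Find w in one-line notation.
Reverse the RSK construction: for i from n down to 1, find the cell of Q containing i, remove the entry at that cell from P, and reverse-bump it up through P; the value ejected from row 1 is w(i).

Step i=5: Q has 5 at row 5, column 1; remove 5 from row 5 of P and reverse-bump: 5 enters row 4 and ejects 4; 4 enters row 3 and ejects 3; 3 enters row 2 and ejects 2; 2 enters row 1 and ejects 1. So w(5) = 1. P is now [[2], [3], [4], [5]].
Step i=4: Q has 4 at row 4, column 1; remove 5 from row 4 of P and reverse-bump: 5 enters row 3 and ejects 4; 4 enters row 2 and ejects 3; 3 enters row 1 and ejects 2. So w(4) = 2. P is now [[3], [4], [5]].
Step i=3: Q has 3 at row 3, column 1; remove 5 from row 3 of P and reverse-bump: 5 enters row 2 and ejects 4; 4 enters row 1 and ejects 3. So w(3) = 3. P is now [[4], [5]].
Step i=2: Q has 2 at row 2, column 1; remove 5 from row 2 of P and reverse-bump: 5 enters row 1 and ejects 4. So w(2) = 4. P is now [[5]].
Step i=1: Q has 1 at row 1, column 1; remove that cell from P, ejecting 5. So w(1) = 5. P is now [].

So w = 5 4 3 2 1.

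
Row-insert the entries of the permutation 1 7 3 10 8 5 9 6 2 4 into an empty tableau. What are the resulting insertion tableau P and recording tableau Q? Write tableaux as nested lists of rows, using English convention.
P = [[1, 2, 4, 6], [3, 5, 9], [7, 8], [10]], Q = [[1, 2, 4, 7], [3, 5, 8], [6, 10], [9]]

Insert each entry of the permutation into P by Schensted row insertion, recording in Q the position of each new cell.

Insert 1: appended to row 1. P = [[1]].
Insert 7: appended to row 1. P = [[1, 7]].
Insert 3: 3 bumps 7 from row 1; 7 starts row 2. P = [[1, 3], [7]].
Insert 10: appended to row 1. P = [[1, 3, 10], [7]].
Insert 8: 8 bumps 10 from row 1; 10 appends to row 2. P = [[1, 3, 8], [7, 10]].
Insert 5: 5 bumps 8 from row 1; 8 bumps 10 from row 2; 10 starts row 3. P = [[1, 3, 5], [7, 8], [10]].
Insert 9: appended to row 1. P = [[1, 3, 5, 9], [7, 8], [10]].
Insert 6: 6 bumps 9 from row 1; 9 appends to row 2. P = [[1, 3, 5, 6], [7, 8, 9], [10]].
Insert 2: 2 bumps 3 from row 1; 3 bumps 7 from row 2; 7 bumps 10 from row 3; 10 starts row 4. P = [[1, 2, 5, 6], [3, 8, 9], [7], [10]].
Insert 4: 4 bumps 5 from row 1; 5 bumps 8 from row 2; 8 appends to row 3. P = [[1, 2, 4, 6], [3, 5, 9], [7, 8], [10]].

So P = [[1, 2, 4, 6], [3, 5, 9], [7, 8], [10]], Q = [[1, 2, 4, 7], [3, 5, 8], [6, 10], [9]].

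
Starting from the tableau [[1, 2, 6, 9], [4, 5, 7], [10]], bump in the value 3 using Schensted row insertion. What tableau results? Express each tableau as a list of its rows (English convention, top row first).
In row 1, 3 replaces 6 (the leftmost entry greater than 3); 6 is bumped to row 2. In row 2, 6 replaces 7 (the leftmost entry greater than 6); 7 is bumped to row 3. In row 3, 7 replaces 10 (the leftmost entry greater than 7); 10 is bumped to row 4. 10 starts a new row 4. The new tableau is [[1, 2, 3, 9], [4, 5, 6], [7], [10]].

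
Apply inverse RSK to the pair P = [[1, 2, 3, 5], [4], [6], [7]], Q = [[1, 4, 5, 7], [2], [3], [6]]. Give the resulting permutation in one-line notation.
Reverse the RSK construction: for i from n down to 1, find the cell of Q containing i, remove the entry at that cell from P, and reverse-bump it up through P; the value ejected from row 1 is w(i).

Step i=7: Q has 7 at row 1, column 4; remove that cell from P, ejecting 5. So w(7) = 5. P is now [[1, 2, 3], [4], [6], [7]].
Step i=6: Q has 6 at row 4, column 1; remove 7 from row 4 of P and reverse-bump: 7 enters row 3 and ejects 6; 6 enters row 2 and ejects 4; 4 enters row 1 and ejects 3. So w(6) = 3. P is now [[1, 2, 4], [6], [7]].
Step i=5: Q has 5 at row 1, column 3; remove that cell from P, ejecting 4. So w(5) = 4. P is now [[1, 2], [6], [7]].
Step i=4: Q has 4 at row 1, column 2; remove that cell from P, ejecting 2. So w(4) = 2. P is now [[1], [6], [7]].
Step i=3: Q has 3 at row 3, column 1; remove 7 from row 3 of P and reverse-bump: 7 enters row 2 and ejects 6; 6 enters row 1 and ejects 1. So w(3) = 1. P is now [[6], [7]].
Step i=2: Q has 2 at row 2, column 1; remove 7 from row 2 of P and reverse-bump: 7 enters row 1 and ejects 6. So w(2) = 6. P is now [[7]].
Step i=1: Q has 1 at row 1, column 1; remove that cell from P, ejecting 7. So w(1) = 7. P is now [].

So w = 7 6 1 2 4 3 5.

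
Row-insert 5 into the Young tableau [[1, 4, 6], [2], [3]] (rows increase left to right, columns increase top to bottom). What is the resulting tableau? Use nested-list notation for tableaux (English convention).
[[1, 4, 5], [2, 6], [3]]

In row 1, 5 replaces 6 (the leftmost entry greater than 5); 6 is bumped to row 2. 6 is appended to row 2. The new tableau is [[1, 4, 5], [2, 6], [3]].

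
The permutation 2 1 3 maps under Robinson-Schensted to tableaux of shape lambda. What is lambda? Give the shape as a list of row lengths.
[2, 1]

RSK row insertion gives P = [[1, 3], [2]], which has shape [2, 1].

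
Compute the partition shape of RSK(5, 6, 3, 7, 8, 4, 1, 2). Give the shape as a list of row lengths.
[4, 2, 2]

Row-insert each entry into an empty tableau.

After inserting 5: P = [[5]].
After inserting 6: P = [[5, 6]].
After inserting 3: P = [[3, 6], [5]].
After inserting 7: P = [[3, 6, 7], [5]].
After inserting 8: P = [[3, 6, 7, 8], [5]].
After inserting 4: P = [[3, 4, 7, 8], [5, 6]].
After inserting 1: P = [[1, 4, 7, 8], [3, 6], [5]].
After inserting 2: P = [[1, 2, 7, 8], [3, 4], [5, 6]].

The final insertion tableau P = [[1, 2, 7, 8], [3, 4], [5, 6]] has shape [4, 2, 2].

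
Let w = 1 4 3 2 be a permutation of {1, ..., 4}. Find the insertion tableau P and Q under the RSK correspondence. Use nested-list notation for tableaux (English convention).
P = [[1, 2], [3], [4]], Q = [[1, 2], [3], [4]]

Insert each entry of the permutation into P by Schensted row insertion, recording in Q the position of each new cell.

Insert 1: appended to row 1. P = [[1]].
Insert 4: appended to row 1. P = [[1, 4]].
Insert 3: 3 bumps 4 from row 1; 4 starts row 2. P = [[1, 3], [4]].
Insert 2: 2 bumps 3 from row 1; 3 bumps 4 from row 2; 4 starts row 3. P = [[1, 2], [3], [4]].

So P = [[1, 2], [3], [4]], Q = [[1, 2], [3], [4]].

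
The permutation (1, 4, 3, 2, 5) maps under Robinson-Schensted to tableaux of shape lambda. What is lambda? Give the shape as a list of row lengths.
Row-insert each entry into an empty tableau.

After inserting 1: P = [[1]].
After inserting 4: P = [[1, 4]].
After inserting 3: P = [[1, 3], [4]].
After inserting 2: P = [[1, 2], [3], [4]].
After inserting 5: P = [[1, 2, 5], [3], [4]].

The final insertion tableau P = [[1, 2, 5], [3], [4]] has shape [3, 1, 1].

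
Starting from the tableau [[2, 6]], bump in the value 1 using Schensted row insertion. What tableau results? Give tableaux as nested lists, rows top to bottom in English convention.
[[1, 6], [2]]

In row 1, 1 replaces 2 (the leftmost entry greater than 1); 2 is bumped to row 2. 2 starts a new row 2. The new tableau is [[1, 6], [2]].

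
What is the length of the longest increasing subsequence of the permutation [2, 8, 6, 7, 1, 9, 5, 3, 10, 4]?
5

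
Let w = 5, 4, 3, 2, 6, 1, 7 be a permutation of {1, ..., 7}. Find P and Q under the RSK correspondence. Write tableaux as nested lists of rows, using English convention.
P = [[1, 6, 7], [2], [3], [4], [5]], Q = [[1, 5, 7], [2], [3], [4], [6]]

Insert each entry of the permutation into P by Schensted row insertion, recording in Q the position of each new cell.

Insert 5: appended to row 1. P = [[5]].
Insert 4: 4 bumps 5 from row 1; 5 starts row 2. P = [[4], [5]].
Insert 3: 3 bumps 4 from row 1; 4 bumps 5 from row 2; 5 starts row 3. P = [[3], [4], [5]].
Insert 2: 2 bumps 3 from row 1; 3 bumps 4 from row 2; 4 bumps 5 from row 3; 5 starts row 4. P = [[2], [3], [4], [5]].
Insert 6: appended to row 1. P = [[2, 6], [3], [4], [5]].
Insert 1: 1 bumps 2 from row 1; 2 bumps 3 from row 2; 3 bumps 4 from row 3; 4 bumps 5 from row 4; 5 starts row 5. P = [[1, 6], [2], [3], [4], [5]].
Insert 7: appended to row 1. P = [[1, 6, 7], [2], [3], [4], [5]].

So P = [[1, 6, 7], [2], [3], [4], [5]], Q = [[1, 5, 7], [2], [3], [4], [6]].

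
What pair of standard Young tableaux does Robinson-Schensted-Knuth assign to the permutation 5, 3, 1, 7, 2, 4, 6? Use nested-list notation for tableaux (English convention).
Insert each entry of the permutation into P by Schensted row insertion, recording in Q the position of each new cell.

Insert 5: appended to row 1. P = [[5]].
Insert 3: 3 bumps 5 from row 1; 5 starts row 2. P = [[3], [5]].
Insert 1: 1 bumps 3 from row 1; 3 bumps 5 from row 2; 5 starts row 3. P = [[1], [3], [5]].
Insert 7: appended to row 1. P = [[1, 7], [3], [5]].
Insert 2: 2 bumps 7 from row 1; 7 appends to row 2. P = [[1, 2], [3, 7], [5]].
Insert 4: appended to row 1. P = [[1, 2, 4], [3, 7], [5]].
Insert 6: appended to row 1. P = [[1, 2, 4, 6], [3, 7], [5]].

So P = [[1, 2, 4, 6], [3, 7], [5]], Q = [[1, 4, 6, 7], [2, 5], [3]].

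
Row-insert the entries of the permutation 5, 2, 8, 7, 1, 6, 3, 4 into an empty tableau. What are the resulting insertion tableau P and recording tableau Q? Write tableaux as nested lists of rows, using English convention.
Insert each entry of the permutation into P by Schensted row insertion, recording in Q the position of each new cell.

Insert 5: appended to row 1. P = [[5]].
Insert 2: 2 bumps 5 from row 1; 5 starts row 2. P = [[2], [5]].
Insert 8: appended to row 1. P = [[2, 8], [5]].
Insert 7: 7 bumps 8 from row 1; 8 appends to row 2. P = [[2, 7], [5, 8]].
Insert 1: 1 bumps 2 from row 1; 2 bumps 5 from row 2; 5 starts row 3. P = [[1, 7], [2, 8], [5]].
Insert 6: 6 bumps 7 from row 1; 7 bumps 8 from row 2; 8 appends to row 3. P = [[1, 6], [2, 7], [5, 8]].
Insert 3: 3 bumps 6 from row 1; 6 bumps 7 from row 2; 7 bumps 8 from row 3; 8 starts row 4. P = [[1, 3], [2, 6], [5, 7], [8]].
Insert 4: appended to row 1. P = [[1, 3, 4], [2, 6], [5, 7], [8]].

So P = [[1, 3, 4], [2, 6], [5, 7], [8]], Q = [[1, 3, 8], [2, 4], [5, 6], [7]].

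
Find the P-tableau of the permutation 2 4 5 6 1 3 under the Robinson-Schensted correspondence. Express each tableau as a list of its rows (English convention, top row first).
P = [[1, 3, 5, 6], [2, 4]]

Insert 2: appended to row 1. P = [[2]].
Insert 4: appended to row 1. P = [[2, 4]].
Insert 5: appended to row 1. P = [[2, 4, 5]].
Insert 6: appended to row 1. P = [[2, 4, 5, 6]].
Insert 1: 1 bumps 2 from row 1; 2 starts row 2. P = [[1, 4, 5, 6], [2]].
Insert 3: 3 bumps 4 from row 1; 4 appends to row 2. P = [[1, 3, 5, 6], [2, 4]].

So P = [[1, 3, 5, 6], [2, 4]].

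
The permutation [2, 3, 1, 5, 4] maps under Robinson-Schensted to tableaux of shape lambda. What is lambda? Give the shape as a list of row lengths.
[3, 2]

Row-insert each entry into an empty tableau.

After inserting 2: P = [[2]].
After inserting 3: P = [[2, 3]].
After inserting 1: P = [[1, 3], [2]].
After inserting 5: P = [[1, 3, 5], [2]].
After inserting 4: P = [[1, 3, 4], [2, 5]].

The final insertion tableau P = [[1, 3, 4], [2, 5]] has shape [3, 2].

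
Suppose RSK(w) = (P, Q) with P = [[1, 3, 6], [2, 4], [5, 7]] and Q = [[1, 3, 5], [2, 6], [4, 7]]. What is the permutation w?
5 2 4 1 7 6 3

Reverse the RSK construction: for i from n down to 1, find the cell of Q containing i, remove the entry at that cell from P, and reverse-bump it up through P; the value ejected from row 1 is w(i).

Step i=7: Q has 7 at row 3, column 2; remove 7 from row 3 of P and reverse-bump: 7 enters row 2 and ejects 4; 4 enters row 1 and ejects 3. So w(7) = 3. P is now [[1, 4, 6], [2, 7], [5]].
Step i=6: Q has 6 at row 2, column 2; remove 7 from row 2 of P and reverse-bump: 7 enters row 1 and ejects 6. So w(6) = 6. P is now [[1, 4, 7], [2], [5]].
Step i=5: Q has 5 at row 1, column 3; remove that cell from P, ejecting 7. So w(5) = 7. P is now [[1, 4], [2], [5]].
Step i=4: Q has 4 at row 3, column 1; remove 5 from row 3 of P and reverse-bump: 5 enters row 2 and ejects 2; 2 enters row 1 and ejects 1. So w(4) = 1. P is now [[2, 4], [5]].
Step i=3: Q has 3 at row 1, column 2; remove that cell from P, ejecting 4. So w(3) = 4. P is now [[2], [5]].
Step i=2: Q has 2 at row 2, column 1; remove 5 from row 2 of P and reverse-bump: 5 enters row 1 and ejects 2. So w(2) = 2. P is now [[5]].
Step i=1: Q has 1 at row 1, column 1; remove that cell from P, ejecting 5. So w(1) = 5. P is now [].

So w = 5 2 4 1 7 6 3.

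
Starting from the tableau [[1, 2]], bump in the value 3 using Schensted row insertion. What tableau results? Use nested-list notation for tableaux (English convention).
3 is larger than every entry of row 1, so it is appended to row 1. The new tableau is [[1, 2, 3]].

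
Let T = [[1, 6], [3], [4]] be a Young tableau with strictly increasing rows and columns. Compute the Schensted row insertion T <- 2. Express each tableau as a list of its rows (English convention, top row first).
In row 1, 2 replaces 6 (the leftmost entry greater than 2); 6 is bumped to row 2. 6 is appended to row 2. The new tableau is [[1, 2], [3, 6], [4]].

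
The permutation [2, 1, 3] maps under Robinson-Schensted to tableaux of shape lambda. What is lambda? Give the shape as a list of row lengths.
Row-insert each entry into an empty tableau.

After inserting 2: P = [[2]].
After inserting 1: P = [[1], [2]].
After inserting 3: P = [[1, 3], [2]].

The final insertion tableau P = [[1, 3], [2]] has shape [2, 1].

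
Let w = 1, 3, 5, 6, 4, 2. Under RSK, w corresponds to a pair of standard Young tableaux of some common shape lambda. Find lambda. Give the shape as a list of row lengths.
Row-insert each entry into an empty tableau.

After inserting 1: P = [[1]].
After inserting 3: P = [[1, 3]].
After inserting 5: P = [[1, 3, 5]].
After inserting 6: P = [[1, 3, 5, 6]].
After inserting 4: P = [[1, 3, 4, 6], [5]].
After inserting 2: P = [[1, 2, 4, 6], [3], [5]].

The final insertion tableau P = [[1, 2, 4, 6], [3], [5]] has shape [4, 1, 1].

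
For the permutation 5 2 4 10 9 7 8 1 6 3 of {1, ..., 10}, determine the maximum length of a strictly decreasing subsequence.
5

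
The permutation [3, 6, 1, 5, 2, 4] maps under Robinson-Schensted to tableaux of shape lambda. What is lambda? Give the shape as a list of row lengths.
RSK row insertion gives P = [[1, 2, 4], [3, 5], [6]], which has shape [3, 2, 1].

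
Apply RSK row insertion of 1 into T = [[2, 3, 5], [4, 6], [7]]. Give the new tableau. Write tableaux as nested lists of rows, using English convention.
[[1, 3, 5], [2, 6], [4], [7]]

In row 1, 1 replaces 2 (the leftmost entry greater than 1); 2 is bumped to row 2. In row 2, 2 replaces 4 (the leftmost entry greater than 2); 4 is bumped to row 3. In row 3, 4 replaces 7 (the leftmost entry greater than 4); 7 is bumped to row 4. 7 starts a new row 4. The new tableau is [[1, 3, 5], [2, 6], [4], [7]].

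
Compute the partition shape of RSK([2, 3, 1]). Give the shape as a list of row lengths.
[2, 1]

RSK row insertion gives P = [[1, 3], [2]], which has shape [2, 1].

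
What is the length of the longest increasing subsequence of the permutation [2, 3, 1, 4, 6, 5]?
4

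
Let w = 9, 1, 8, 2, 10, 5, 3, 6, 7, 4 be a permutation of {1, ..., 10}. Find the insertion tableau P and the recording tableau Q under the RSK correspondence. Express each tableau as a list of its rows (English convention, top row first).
P = [[1, 2, 3, 4, 7], [5, 6], [8, 10], [9]], Q = [[1, 3, 5, 8, 9], [2, 6], [4, 10], [7]]

Insert each entry of the permutation into P by Schensted row insertion, recording in Q the position of each new cell.

Insert 9: appended to row 1. P = [[9]].
Insert 1: 1 bumps 9 from row 1; 9 starts row 2. P = [[1], [9]].
Insert 8: appended to row 1. P = [[1, 8], [9]].
Insert 2: 2 bumps 8 from row 1; 8 bumps 9 from row 2; 9 starts row 3. P = [[1, 2], [8], [9]].
Insert 10: appended to row 1. P = [[1, 2, 10], [8], [9]].
Insert 5: 5 bumps 10 from row 1; 10 appends to row 2. P = [[1, 2, 5], [8, 10], [9]].
Insert 3: 3 bumps 5 from row 1; 5 bumps 8 from row 2; 8 bumps 9 from row 3; 9 starts row 4. P = [[1, 2, 3], [5, 10], [8], [9]].
Insert 6: appended to row 1. P = [[1, 2, 3, 6], [5, 10], [8], [9]].
Insert 7: appended to row 1. P = [[1, 2, 3, 6, 7], [5, 10], [8], [9]].
Insert 4: 4 bumps 6 from row 1; 6 bumps 10 from row 2; 10 appends to row 3. P = [[1, 2, 3, 4, 7], [5, 6], [8, 10], [9]].

So P = [[1, 2, 3, 4, 7], [5, 6], [8, 10], [9]], Q = [[1, 3, 5, 8, 9], [2, 6], [4, 10], [7]].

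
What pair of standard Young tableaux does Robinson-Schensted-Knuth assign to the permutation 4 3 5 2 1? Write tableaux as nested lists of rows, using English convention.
P = [[1, 5], [2], [3], [4]], Q = [[1, 3], [2], [4], [5]]

Insert each entry of the permutation into P by Schensted row insertion, recording in Q the position of each new cell.

Insert 4: appended to row 1. P = [[4]], Q = [[1]].
Insert 3: 3 bumps 4 from row 1; 4 starts row 2. P = [[3], [4]], Q = [[1], [2]].
Insert 5: appended to row 1. P = [[3, 5], [4]], Q = [[1, 3], [2]].
Insert 2: 2 bumps 3 from row 1; 3 bumps 4 from row 2; 4 starts row 3. P = [[2, 5], [3], [4]], Q = [[1, 3], [2], [4]].
Insert 1: 1 bumps 2 from row 1; 2 bumps 3 from row 2; 3 bumps 4 from row 3; 4 starts row 4. P = [[1, 5], [2], [3], [4]], Q = [[1, 3], [2], [4], [5]].

So P = [[1, 5], [2], [3], [4]], Q = [[1, 3], [2], [4], [5]].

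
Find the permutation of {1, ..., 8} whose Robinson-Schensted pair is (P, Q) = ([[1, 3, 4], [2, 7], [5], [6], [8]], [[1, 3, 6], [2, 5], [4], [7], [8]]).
Reverse the RSK construction: for i from n down to 1, find the cell of Q containing i, remove the entry at that cell from P, and reverse-bump it up through P; the value ejected from row 1 is w(i).

Step i=8: Q has 8 at row 5, column 1; remove 8 from row 5 of P and reverse-bump: 8 enters row 4 and ejects 6; 6 enters row 3 and ejects 5; 5 enters row 2 and ejects 2; 2 enters row 1 and ejects 1. So w(8) = 1. P is now [[2, 3, 4], [5, 7], [6], [8]].
Step i=7: Q has 7 at row 4, column 1; remove 8 from row 4 of P and reverse-bump: 8 enters row 3 and ejects 6; 6 enters row 2 and ejects 5; 5 enters row 1 and ejects 4. So w(7) = 4. P is now [[2, 3, 5], [6, 7], [8]].
Step i=6: Q has 6 at row 1, column 3; remove that cell from P, ejecting 5. So w(6) = 5. P is now [[2, 3], [6, 7], [8]].
Step i=5: Q has 5 at row 2, column 2; remove 7 from row 2 of P and reverse-bump: 7 enters row 1 and ejects 3. So w(5) = 3. P is now [[2, 7], [6], [8]].
Step i=4: Q has 4 at row 3, column 1; remove 8 from row 3 of P and reverse-bump: 8 enters row 2 and ejects 6; 6 enters row 1 and ejects 2. So w(4) = 2. P is now [[6, 7], [8]].
Step i=3: Q has 3 at row 1, column 2; remove that cell from P, ejecting 7. So w(3) = 7. P is now [[6], [8]].
Step i=2: Q has 2 at row 2, column 1; remove 8 from row 2 of P and reverse-bump: 8 enters row 1 and ejects 6. So w(2) = 6. P is now [[8]].
Step i=1: Q has 1 at row 1, column 1; remove that cell from P, ejecting 8. So w(1) = 8. P is now [].

So w = 8 6 7 2 3 5 4 1.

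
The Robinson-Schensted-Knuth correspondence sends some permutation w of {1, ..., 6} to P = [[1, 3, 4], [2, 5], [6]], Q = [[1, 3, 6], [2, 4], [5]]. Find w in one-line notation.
Reverse RSK: for i = n, n-1, ..., 1, locate i in Q, remove the corresponding corner cell from P, and reverse-bump its entry up through P; the value ejected from row 1 is w(i).

So w = 2 1 6 5 3 4.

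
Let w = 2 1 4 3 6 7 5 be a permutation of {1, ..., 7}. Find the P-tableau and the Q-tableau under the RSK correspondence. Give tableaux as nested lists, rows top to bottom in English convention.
P = [[1, 3, 5, 7], [2, 4, 6]], Q = [[1, 3, 5, 6], [2, 4, 7]]

Insert each entry of the permutation into P by Schensted row insertion, recording in Q the position of each new cell.

Insert 2: appended to row 1. P = [[2]].
Insert 1: 1 bumps 2 from row 1; 2 starts row 2. P = [[1], [2]].
Insert 4: appended to row 1. P = [[1, 4], [2]].
Insert 3: 3 bumps 4 from row 1; 4 appends to row 2. P = [[1, 3], [2, 4]].
Insert 6: appended to row 1. P = [[1, 3, 6], [2, 4]].
Insert 7: appended to row 1. P = [[1, 3, 6, 7], [2, 4]].
Insert 5: 5 bumps 6 from row 1; 6 appends to row 2. P = [[1, 3, 5, 7], [2, 4, 6]].

So P = [[1, 3, 5, 7], [2, 4, 6]], Q = [[1, 3, 5, 6], [2, 4, 7]].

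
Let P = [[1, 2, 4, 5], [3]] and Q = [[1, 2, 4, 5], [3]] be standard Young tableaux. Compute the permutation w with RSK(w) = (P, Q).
Reverse the RSK construction: for i from n down to 1, find the cell of Q containing i, remove the entry at that cell from P, and reverse-bump it up through P; the value ejected from row 1 is w(i).

Step i=5: Q has 5 at row 1, column 4; remove that cell from P, ejecting 5. So w(5) = 5. P is now [[1, 2, 4], [3]].
Step i=4: Q has 4 at row 1, column 3; remove that cell from P, ejecting 4. So w(4) = 4. P is now [[1, 2], [3]].
Step i=3: Q has 3 at row 2, column 1; remove 3 from row 2 of P and reverse-bump: 3 enters row 1 and ejects 2. So w(3) = 2. P is now [[1, 3]].
Step i=2: Q has 2 at row 1, column 2; remove that cell from P, ejecting 3. So w(2) = 3. P is now [[1]].
Step i=1: Q has 1 at row 1, column 1; remove that cell from P, ejecting 1. So w(1) = 1. P is now [].

So w = 1 3 2 4 5.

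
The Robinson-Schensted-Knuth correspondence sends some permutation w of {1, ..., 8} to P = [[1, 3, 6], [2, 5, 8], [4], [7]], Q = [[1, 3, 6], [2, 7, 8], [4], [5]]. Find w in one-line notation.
7 4 5 2 1 8 3 6

Reverse the RSK construction: for i from n down to 1, find the cell of Q containing i, remove the entry at that cell from P, and reverse-bump it up through P; the value ejected from row 1 is w(i).

Step i=8: Q has 8 at row 2, column 3; remove 8 from row 2 of P and reverse-bump: 8 enters row 1 and ejects 6. So w(8) = 6. P is now [[1, 3, 8], [2, 5], [4], [7]].
Step i=7: Q has 7 at row 2, column 2; remove 5 from row 2 of P and reverse-bump: 5 enters row 1 and ejects 3. So w(7) = 3. P is now [[1, 5, 8], [2], [4], [7]].
Step i=6: Q has 6 at row 1, column 3; remove that cell from P, ejecting 8. So w(6) = 8. P is now [[1, 5], [2], [4], [7]].
Step i=5: Q has 5 at row 4, column 1; remove 7 from row 4 of P and reverse-bump: 7 enters row 3 and ejects 4; 4 enters row 2 and ejects 2; 2 enters row 1 and ejects 1. So w(5) = 1. P is now [[2, 5], [4], [7]].
Step i=4: Q has 4 at row 3, column 1; remove 7 from row 3 of P and reverse-bump: 7 enters row 2 and ejects 4; 4 enters row 1 and ejects 2. So w(4) = 2. P is now [[4, 5], [7]].
Step i=3: Q has 3 at row 1, column 2; remove that cell from P, ejecting 5. So w(3) = 5. P is now [[4], [7]].
Step i=2: Q has 2 at row 2, column 1; remove 7 from row 2 of P and reverse-bump: 7 enters row 1 and ejects 4. So w(2) = 4. P is now [[7]].
Step i=1: Q has 1 at row 1, column 1; remove that cell from P, ejecting 7. So w(1) = 7. P is now [].

So w = 7 4 5 2 1 8 3 6.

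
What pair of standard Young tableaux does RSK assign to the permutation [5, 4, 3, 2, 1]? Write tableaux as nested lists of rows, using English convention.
Insert each entry of the permutation into P by Schensted row insertion, recording in Q the position of each new cell.

Insert 5: appended to row 1. P = [[5]].
Insert 4: 4 bumps 5 from row 1; 5 starts row 2. P = [[4], [5]].
Insert 3: 3 bumps 4 from row 1; 4 bumps 5 from row 2; 5 starts row 3. P = [[3], [4], [5]].
Insert 2: 2 bumps 3 from row 1; 3 bumps 4 from row 2; 4 bumps 5 from row 3; 5 starts row 4. P = [[2], [3], [4], [5]].
Insert 1: 1 bumps 2 from row 1; 2 bumps 3 from row 2; 3 bumps 4 from row 3; 4 bumps 5 from row 4; 5 starts row 5. P = [[1], [2], [3], [4], [5]].

So P = [[1], [2], [3], [4], [5]], Q = [[1], [2], [3], [4], [5]].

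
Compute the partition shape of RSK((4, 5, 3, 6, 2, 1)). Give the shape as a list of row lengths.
[3, 1, 1, 1]

Row-insert each entry into an empty tableau.

After inserting 4: P = [[4]].
After inserting 5: P = [[4, 5]].
After inserting 3: P = [[3, 5], [4]].
After inserting 6: P = [[3, 5, 6], [4]].
After inserting 2: P = [[2, 5, 6], [3], [4]].
After inserting 1: P = [[1, 5, 6], [2], [3], [4]].

The final insertion tableau P = [[1, 5, 6], [2], [3], [4]] has shape [3, 1, 1, 1].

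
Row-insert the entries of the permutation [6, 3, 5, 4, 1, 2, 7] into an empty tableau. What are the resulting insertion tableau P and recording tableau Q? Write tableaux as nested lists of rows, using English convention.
Insert each entry of the permutation into P by Schensted row insertion, recording in Q the position of each new cell.

Insert 6: appended to row 1. P = [[6]], Q = [[1]].
Insert 3: 3 bumps 6 from row 1; 6 starts row 2. P = [[3], [6]], Q = [[1], [2]].
Insert 5: appended to row 1. P = [[3, 5], [6]], Q = [[1, 3], [2]].
Insert 4: 4 bumps 5 from row 1; 5 bumps 6 from row 2; 6 starts row 3. P = [[3, 4], [5], [6]], Q = [[1, 3], [2], [4]].
Insert 1: 1 bumps 3 from row 1; 3 bumps 5 from row 2; 5 bumps 6 from row 3; 6 starts row 4. P = [[1, 4], [3], [5], [6]], Q = [[1, 3], [2], [4], [5]].
Insert 2: 2 bumps 4 from row 1; 4 appends to row 2. P = [[1, 2], [3, 4], [5], [6]], Q = [[1, 3], [2, 6], [4], [5]].
Insert 7: appended to row 1. P = [[1, 2, 7], [3, 4], [5], [6]], Q = [[1, 3, 7], [2, 6], [4], [5]].

So P = [[1, 2, 7], [3, 4], [5], [6]], Q = [[1, 3, 7], [2, 6], [4], [5]].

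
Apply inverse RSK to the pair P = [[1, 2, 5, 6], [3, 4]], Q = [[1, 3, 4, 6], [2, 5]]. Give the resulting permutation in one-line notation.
3 1 4 5 2 6

Reverse RSK: for i = n, n-1, ..., 1, locate i in Q, remove the corresponding corner cell from P, and reverse-bump its entry up through P; the value ejected from row 1 is w(i).

So w = 3 1 4 5 2 6.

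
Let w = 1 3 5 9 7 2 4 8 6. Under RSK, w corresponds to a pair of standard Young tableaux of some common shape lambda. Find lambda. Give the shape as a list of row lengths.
[5, 3, 1]

Row-insert each entry into an empty tableau.

After inserting 1: P = [[1]].
After inserting 3: P = [[1, 3]].
After inserting 5: P = [[1, 3, 5]].
After inserting 9: P = [[1, 3, 5, 9]].
After inserting 7: P = [[1, 3, 5, 7], [9]].
After inserting 2: P = [[1, 2, 5, 7], [3], [9]].
After inserting 4: P = [[1, 2, 4, 7], [3, 5], [9]].
After inserting 8: P = [[1, 2, 4, 7, 8], [3, 5], [9]].
After inserting 6: P = [[1, 2, 4, 6, 8], [3, 5, 7], [9]].

The final insertion tableau P = [[1, 2, 4, 6, 8], [3, 5, 7], [9]] has shape [5, 3, 1].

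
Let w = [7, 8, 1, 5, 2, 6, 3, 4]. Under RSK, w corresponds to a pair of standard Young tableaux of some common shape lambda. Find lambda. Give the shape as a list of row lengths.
Row-insert each entry into an empty tableau.

After inserting 7: P = [[7]].
After inserting 8: P = [[7, 8]].
After inserting 1: P = [[1, 8], [7]].
After inserting 5: P = [[1, 5], [7, 8]].
After inserting 2: P = [[1, 2], [5, 8], [7]].
After inserting 6: P = [[1, 2, 6], [5, 8], [7]].
After inserting 3: P = [[1, 2, 3], [5, 6], [7, 8]].
After inserting 4: P = [[1, 2, 3, 4], [5, 6], [7, 8]].

The final insertion tableau P = [[1, 2, 3, 4], [5, 6], [7, 8]] has shape [4, 2, 2].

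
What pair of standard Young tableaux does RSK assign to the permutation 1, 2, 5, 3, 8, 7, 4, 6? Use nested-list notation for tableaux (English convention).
P = [[1, 2, 3, 4, 6], [5, 7], [8]], Q = [[1, 2, 3, 5, 8], [4, 6], [7]]

Insert each entry of the permutation into P by Schensted row insertion, recording in Q the position of each new cell.

Insert 1: appended to row 1. P = [[1]].
Insert 2: appended to row 1. P = [[1, 2]].
Insert 5: appended to row 1. P = [[1, 2, 5]].
Insert 3: 3 bumps 5 from row 1; 5 starts row 2. P = [[1, 2, 3], [5]].
Insert 8: appended to row 1. P = [[1, 2, 3, 8], [5]].
Insert 7: 7 bumps 8 from row 1; 8 appends to row 2. P = [[1, 2, 3, 7], [5, 8]].
Insert 4: 4 bumps 7 from row 1; 7 bumps 8 from row 2; 8 starts row 3. P = [[1, 2, 3, 4], [5, 7], [8]].
Insert 6: appended to row 1. P = [[1, 2, 3, 4, 6], [5, 7], [8]].

So P = [[1, 2, 3, 4, 6], [5, 7], [8]], Q = [[1, 2, 3, 5, 8], [4, 6], [7]].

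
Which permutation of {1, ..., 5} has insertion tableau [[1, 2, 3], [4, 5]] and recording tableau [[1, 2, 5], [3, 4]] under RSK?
Reverse the RSK construction: for i from n down to 1, find the cell of Q containing i, remove the entry at that cell from P, and reverse-bump it up through P; the value ejected from row 1 is w(i).

Step i=5: Q has 5 at row 1, column 3; remove that cell from P, ejecting 3. So w(5) = 3. P is now [[1, 2], [4, 5]].
Step i=4: Q has 4 at row 2, column 2; remove 5 from row 2 of P and reverse-bump: 5 enters row 1 and ejects 2. So w(4) = 2. P is now [[1, 5], [4]].
Step i=3: Q has 3 at row 2, column 1; remove 4 from row 2 of P and reverse-bump: 4 enters row 1 and ejects 1. So w(3) = 1. P is now [[4, 5]].
Step i=2: Q has 2 at row 1, column 2; remove that cell from P, ejecting 5. So w(2) = 5. P is now [[4]].
Step i=1: Q has 1 at row 1, column 1; remove that cell from P, ejecting 4. So w(1) = 4. P is now [].

So w = 4 5 1 2 3.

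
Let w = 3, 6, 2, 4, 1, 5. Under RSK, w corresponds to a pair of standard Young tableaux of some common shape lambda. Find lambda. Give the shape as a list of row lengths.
RSK row insertion gives P = [[1, 4, 5], [2, 6], [3]], which has shape [3, 2, 1].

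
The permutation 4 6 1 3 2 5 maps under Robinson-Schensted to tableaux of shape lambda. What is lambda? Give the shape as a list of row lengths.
[3, 2, 1]

Row-insert each entry into an empty tableau.

After inserting 4: P = [[4]].
After inserting 6: P = [[4, 6]].
After inserting 1: P = [[1, 6], [4]].
After inserting 3: P = [[1, 3], [4, 6]].
After inserting 2: P = [[1, 2], [3, 6], [4]].
After inserting 5: P = [[1, 2, 5], [3, 6], [4]].

The final insertion tableau P = [[1, 2, 5], [3, 6], [4]] has shape [3, 2, 1].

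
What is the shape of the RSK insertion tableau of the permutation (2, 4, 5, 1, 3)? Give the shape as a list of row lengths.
Row-insert each entry into an empty tableau.

After inserting 2: P = [[2]].
After inserting 4: P = [[2, 4]].
After inserting 5: P = [[2, 4, 5]].
After inserting 1: P = [[1, 4, 5], [2]].
After inserting 3: P = [[1, 3, 5], [2, 4]].

The final insertion tableau P = [[1, 3, 5], [2, 4]] has shape [3, 2].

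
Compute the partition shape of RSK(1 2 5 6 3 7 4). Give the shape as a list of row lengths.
Row-insert each entry into an empty tableau.

After inserting 1: P = [[1]].
After inserting 2: P = [[1, 2]].
After inserting 5: P = [[1, 2, 5]].
After inserting 6: P = [[1, 2, 5, 6]].
After inserting 3: P = [[1, 2, 3, 6], [5]].
After inserting 7: P = [[1, 2, 3, 6, 7], [5]].
After inserting 4: P = [[1, 2, 3, 4, 7], [5, 6]].

The final insertion tableau P = [[1, 2, 3, 4, 7], [5, 6]] has shape [5, 2].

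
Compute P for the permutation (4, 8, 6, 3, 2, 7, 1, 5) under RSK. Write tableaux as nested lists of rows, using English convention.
After inserting 4: P = [[4]].
After inserting 8: P = [[4, 8]].
After inserting 6: P = [[4, 6], [8]].
After inserting 3: P = [[3, 6], [4], [8]].
After inserting 2: P = [[2, 6], [3], [4], [8]].
After inserting 7: P = [[2, 6, 7], [3], [4], [8]].
After inserting 1: P = [[1, 6, 7], [2], [3], [4], [8]].
After inserting 5: P = [[1, 5, 7], [2, 6], [3], [4], [8]].

So P = [[1, 5, 7], [2, 6], [3], [4], [8]].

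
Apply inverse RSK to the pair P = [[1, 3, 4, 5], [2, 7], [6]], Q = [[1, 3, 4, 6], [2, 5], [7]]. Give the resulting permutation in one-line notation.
Reverse the RSK construction: for i from n down to 1, find the cell of Q containing i, remove the entry at that cell from P, and reverse-bump it up through P; the value ejected from row 1 is w(i).

Step i=7: Q has 7 at row 3, column 1; remove 6 from row 3 of P and reverse-bump: 6 enters row 2 and ejects 2; 2 enters row 1 and ejects 1. So w(7) = 1. P is now [[2, 3, 4, 5], [6, 7]].
Step i=6: Q has 6 at row 1, column 4; remove that cell from P, ejecting 5. So w(6) = 5. P is now [[2, 3, 4], [6, 7]].
Step i=5: Q has 5 at row 2, column 2; remove 7 from row 2 of P and reverse-bump: 7 enters row 1 and ejects 4. So w(5) = 4. P is now [[2, 3, 7], [6]].
Step i=4: Q has 4 at row 1, column 3; remove that cell from P, ejecting 7. So w(4) = 7. P is now [[2, 3], [6]].
Step i=3: Q has 3 at row 1, column 2; remove that cell from P, ejecting 3. So w(3) = 3. P is now [[2], [6]].
Step i=2: Q has 2 at row 2, column 1; remove 6 from row 2 of P and reverse-bump: 6 enters row 1 and ejects 2. So w(2) = 2. P is now [[6]].
Step i=1: Q has 1 at row 1, column 1; remove that cell from P, ejecting 6. So w(1) = 6. P is now [].

So w = 6 2 3 7 4 5 1.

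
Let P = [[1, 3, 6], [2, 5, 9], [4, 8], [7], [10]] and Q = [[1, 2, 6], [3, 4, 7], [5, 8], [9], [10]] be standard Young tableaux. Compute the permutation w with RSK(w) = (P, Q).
7 8 4 5 2 10 9 6 3 1

Reverse the RSK construction: for i from n down to 1, find the cell of Q containing i, remove the entry at that cell from P, and reverse-bump it up through P; the value ejected from row 1 is w(i).

Step i=10: Q has 10 at row 5, column 1; remove 10 from row 5 of P and reverse-bump: 10 enters row 4 and ejects 7; 7 enters row 3 and ejects 4; 4 enters row 2 and ejects 2; 2 enters row 1 and ejects 1. So w(10) = 1. P is now [[2, 3, 6], [4, 5, 9], [7, 8], [10]].
Step i=9: Q has 9 at row 4, column 1; remove 10 from row 4 of P and reverse-bump: 10 enters row 3 and ejects 8; 8 enters row 2 and ejects 5; 5 enters row 1 and ejects 3. So w(9) = 3. P is now [[2, 5, 6], [4, 8, 9], [7, 10]].
Step i=8: Q has 8 at row 3, column 2; remove 10 from row 3 of P and reverse-bump: 10 enters row 2 and ejects 9; 9 enters row 1 and ejects 6. So w(8) = 6. P is now [[2, 5, 9], [4, 8, 10], [7]].
Step i=7: Q has 7 at row 2, column 3; remove 10 from row 2 of P and reverse-bump: 10 enters row 1 and ejects 9. So w(7) = 9. P is now [[2, 5, 10], [4, 8], [7]].
Step i=6: Q has 6 at row 1, column 3; remove that cell from P, ejecting 10. So w(6) = 10. P is now [[2, 5], [4, 8], [7]].
Step i=5: Q has 5 at row 3, column 1; remove 7 from row 3 of P and reverse-bump: 7 enters row 2 and ejects 4; 4 enters row 1 and ejects 2. So w(5) = 2. P is now [[4, 5], [7, 8]].
Step i=4: Q has 4 at row 2, column 2; remove 8 from row 2 of P and reverse-bump: 8 enters row 1 and ejects 5. So w(4) = 5. P is now [[4, 8], [7]].
Step i=3: Q has 3 at row 2, column 1; remove 7 from row 2 of P and reverse-bump: 7 enters row 1 and ejects 4. So w(3) = 4. P is now [[7, 8]].
Step i=2: Q has 2 at row 1, column 2; remove that cell from P, ejecting 8. So w(2) = 8. P is now [[7]].
Step i=1: Q has 1 at row 1, column 1; remove that cell from P, ejecting 7. So w(1) = 7. P is now [].

So w = 7 8 4 5 2 10 9 6 3 1.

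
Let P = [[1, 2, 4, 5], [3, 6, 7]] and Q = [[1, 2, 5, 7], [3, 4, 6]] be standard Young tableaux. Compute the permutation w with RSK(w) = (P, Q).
3 6 1 2 7 4 5

Reverse the RSK construction: for i from n down to 1, find the cell of Q containing i, remove the entry at that cell from P, and reverse-bump it up through P; the value ejected from row 1 is w(i).

Step i=7: Q has 7 at row 1, column 4; remove that cell from P, ejecting 5. So w(7) = 5. P is now [[1, 2, 4], [3, 6, 7]].
Step i=6: Q has 6 at row 2, column 3; remove 7 from row 2 of P and reverse-bump: 7 enters row 1 and ejects 4. So w(6) = 4. P is now [[1, 2, 7], [3, 6]].
Step i=5: Q has 5 at row 1, column 3; remove that cell from P, ejecting 7. So w(5) = 7. P is now [[1, 2], [3, 6]].
Step i=4: Q has 4 at row 2, column 2; remove 6 from row 2 of P and reverse-bump: 6 enters row 1 and ejects 2. So w(4) = 2. P is now [[1, 6], [3]].
Step i=3: Q has 3 at row 2, column 1; remove 3 from row 2 of P and reverse-bump: 3 enters row 1 and ejects 1. So w(3) = 1. P is now [[3, 6]].
Step i=2: Q has 2 at row 1, column 2; remove that cell from P, ejecting 6. So w(2) = 6. P is now [[3]].
Step i=1: Q has 1 at row 1, column 1; remove that cell from P, ejecting 3. So w(1) = 3. P is now [].

So w = 3 6 1 2 7 4 5.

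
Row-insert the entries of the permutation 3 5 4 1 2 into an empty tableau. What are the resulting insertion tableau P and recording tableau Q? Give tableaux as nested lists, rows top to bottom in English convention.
Insert each entry of the permutation into P by Schensted row insertion, recording in Q the position of each new cell.

Insert 3: appended to row 1. P = [[3]], Q = [[1]].
Insert 5: appended to row 1. P = [[3, 5]], Q = [[1, 2]].
Insert 4: 4 bumps 5 from row 1; 5 starts row 2. P = [[3, 4], [5]], Q = [[1, 2], [3]].
Insert 1: 1 bumps 3 from row 1; 3 bumps 5 from row 2; 5 starts row 3. P = [[1, 4], [3], [5]], Q = [[1, 2], [3], [4]].
Insert 2: 2 bumps 4 from row 1; 4 appends to row 2. P = [[1, 2], [3, 4], [5]], Q = [[1, 2], [3, 5], [4]].

So P = [[1, 2], [3, 4], [5]], Q = [[1, 2], [3, 5], [4]].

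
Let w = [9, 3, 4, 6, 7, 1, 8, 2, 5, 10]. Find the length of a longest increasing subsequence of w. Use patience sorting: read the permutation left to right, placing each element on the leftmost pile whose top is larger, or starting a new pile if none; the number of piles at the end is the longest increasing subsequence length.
9: new pile. tops = [9]
3: onto pile 1 (replacing 9). tops = [3]
4: new pile. tops = [3, 4]
6: new pile. tops = [3, 4, 6]
7: new pile. tops = [3, 4, 6, 7]
1: onto pile 1 (replacing 3). tops = [1, 4, 6, 7]
8: new pile. tops = [1, 4, 6, 7, 8]
2: onto pile 2 (replacing 4). tops = [1, 2, 6, 7, 8]
5: onto pile 3 (replacing 6). tops = [1, 2, 5, 7, 8]
10: new pile. tops = [1, 2, 5, 7, 8, 10]

6 piles, so the longest increasing subsequence has length 6.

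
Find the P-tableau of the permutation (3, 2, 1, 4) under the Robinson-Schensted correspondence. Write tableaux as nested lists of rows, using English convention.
Insert 3: appended to row 1. P = [[3]].
Insert 2: 2 bumps 3 from row 1; 3 starts row 2. P = [[2], [3]].
Insert 1: 1 bumps 2 from row 1; 2 bumps 3 from row 2; 3 starts row 3. P = [[1], [2], [3]].
Insert 4: appended to row 1. P = [[1, 4], [2], [3]].

So P = [[1, 4], [2], [3]].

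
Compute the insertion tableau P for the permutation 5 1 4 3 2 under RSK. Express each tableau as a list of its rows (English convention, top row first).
P = [[1, 2], [3], [4], [5]]

After inserting 5: P = [[5]].
After inserting 1: P = [[1], [5]].
After inserting 4: P = [[1, 4], [5]].
After inserting 3: P = [[1, 3], [4], [5]].
After inserting 2: P = [[1, 2], [3], [4], [5]].

So P = [[1, 2], [3], [4], [5]].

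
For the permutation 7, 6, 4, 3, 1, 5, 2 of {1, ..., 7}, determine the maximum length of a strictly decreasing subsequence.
5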